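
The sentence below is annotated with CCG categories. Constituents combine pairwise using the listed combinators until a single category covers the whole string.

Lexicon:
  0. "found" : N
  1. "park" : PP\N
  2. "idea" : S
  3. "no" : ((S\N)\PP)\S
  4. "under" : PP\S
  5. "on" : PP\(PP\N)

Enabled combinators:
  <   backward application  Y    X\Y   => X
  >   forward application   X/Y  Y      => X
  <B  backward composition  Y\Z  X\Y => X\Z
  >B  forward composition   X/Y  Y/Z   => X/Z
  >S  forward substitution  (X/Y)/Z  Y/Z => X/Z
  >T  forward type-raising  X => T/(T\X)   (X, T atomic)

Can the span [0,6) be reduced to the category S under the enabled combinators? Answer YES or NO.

NO

N PP\N S ((S\N)\PP)\S PP\S PP\(PP\N)
CKY chart[0,6] = {N/(N\PP), NP/(NP\PP), PP, PP/(PP\PP), S/(S\PP)}; S ∉ chart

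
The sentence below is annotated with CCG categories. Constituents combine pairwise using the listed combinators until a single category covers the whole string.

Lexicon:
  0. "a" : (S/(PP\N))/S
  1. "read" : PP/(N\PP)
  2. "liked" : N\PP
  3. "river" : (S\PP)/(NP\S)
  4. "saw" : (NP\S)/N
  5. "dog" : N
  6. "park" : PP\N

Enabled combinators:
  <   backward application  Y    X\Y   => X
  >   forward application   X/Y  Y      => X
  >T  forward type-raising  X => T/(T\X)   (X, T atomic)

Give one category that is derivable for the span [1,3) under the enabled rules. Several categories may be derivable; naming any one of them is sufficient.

PP

[0,7] S   >
  [0,6] S/(PP\N)   >
    [0,1] "a" : (S/(PP\N))/S
    [1,6] S   <
      [1,3] PP   >
        [1,2] "read" : PP/(N\PP)
        [2,3] "liked" : N\PP
      [3,6] S\PP   >
        [3,4] "river" : (S\PP)/(NP\S)
        [4,6] NP\S   >
          [4,5] "saw" : (NP\S)/N
          [5,6] "dog" : N
  [6,7] "park" : PP\N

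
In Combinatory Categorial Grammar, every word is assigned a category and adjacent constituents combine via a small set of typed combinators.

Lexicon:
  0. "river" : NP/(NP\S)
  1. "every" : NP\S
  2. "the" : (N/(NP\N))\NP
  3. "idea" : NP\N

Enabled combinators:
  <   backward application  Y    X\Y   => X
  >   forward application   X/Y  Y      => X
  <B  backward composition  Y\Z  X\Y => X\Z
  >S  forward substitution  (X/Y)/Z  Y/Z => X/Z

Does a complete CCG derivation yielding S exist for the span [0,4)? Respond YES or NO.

NO

NP/(NP\S) NP\S (N/(NP\N))\NP NP\N
CKY chart[0,4] = {N}; S ∉ chart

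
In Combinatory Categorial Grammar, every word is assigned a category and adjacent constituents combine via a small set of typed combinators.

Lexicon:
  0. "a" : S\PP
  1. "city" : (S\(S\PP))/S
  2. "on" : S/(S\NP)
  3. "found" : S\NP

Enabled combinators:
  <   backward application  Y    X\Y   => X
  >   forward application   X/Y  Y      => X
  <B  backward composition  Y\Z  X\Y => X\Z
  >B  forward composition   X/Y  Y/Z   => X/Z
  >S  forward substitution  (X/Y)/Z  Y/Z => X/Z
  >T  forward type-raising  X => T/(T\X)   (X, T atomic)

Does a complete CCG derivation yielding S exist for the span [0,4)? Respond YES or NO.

[0,4] S   <
  [0,1] "a" : S\PP
  [1,4] S\(S\PP)   >
    [1,2] "city" : (S\(S\PP))/S
    [2,4] S   >
      [2,3] "on" : S/(S\NP)
      [3,4] "found" : S\NP

YES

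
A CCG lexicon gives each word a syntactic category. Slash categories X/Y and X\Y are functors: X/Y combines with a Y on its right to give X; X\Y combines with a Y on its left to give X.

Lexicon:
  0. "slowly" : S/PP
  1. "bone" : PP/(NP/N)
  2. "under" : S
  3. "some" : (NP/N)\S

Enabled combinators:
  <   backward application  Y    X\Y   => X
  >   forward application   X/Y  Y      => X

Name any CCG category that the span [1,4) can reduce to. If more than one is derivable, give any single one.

[0,4] S   >
  [0,1] "slowly" : S/PP
  [1,4] PP   >
    [1,2] "bone" : PP/(NP/N)
    [2,4] NP/N   <
      [2,3] "under" : S
      [3,4] "some" : (NP/N)\S

PP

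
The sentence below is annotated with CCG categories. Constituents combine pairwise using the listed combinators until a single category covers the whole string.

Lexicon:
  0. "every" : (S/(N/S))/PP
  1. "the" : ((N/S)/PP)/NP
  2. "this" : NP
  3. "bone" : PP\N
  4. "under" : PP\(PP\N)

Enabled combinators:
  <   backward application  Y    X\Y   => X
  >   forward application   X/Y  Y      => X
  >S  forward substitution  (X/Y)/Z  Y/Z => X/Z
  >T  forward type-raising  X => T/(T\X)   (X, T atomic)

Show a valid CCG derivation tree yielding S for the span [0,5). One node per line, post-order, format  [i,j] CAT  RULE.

[0,1] (S/(N/S))/PP  lex  "every"
[1,2] ((N/S)/PP)/NP  lex  "the"
[2,3] NP  lex  "this"
[1,3] (N/S)/PP  >  k=2
[0,3] S/PP  >S  k=1
[3,4] PP\N  lex  "bone"
[4,5] PP\(PP\N)  lex  "under"
[3,5] PP  <  k=4
[0,5] S  >  k=3

[0,5] S   >
  [0,3] S/PP   >S
    [0,1] "every" : (S/(N/S))/PP
    [1,3] (N/S)/PP   >
      [1,2] "the" : ((N/S)/PP)/NP
      [2,3] "this" : NP
  [3,5] PP   <
    [3,4] "bone" : PP\N
    [4,5] "under" : PP\(PP\N)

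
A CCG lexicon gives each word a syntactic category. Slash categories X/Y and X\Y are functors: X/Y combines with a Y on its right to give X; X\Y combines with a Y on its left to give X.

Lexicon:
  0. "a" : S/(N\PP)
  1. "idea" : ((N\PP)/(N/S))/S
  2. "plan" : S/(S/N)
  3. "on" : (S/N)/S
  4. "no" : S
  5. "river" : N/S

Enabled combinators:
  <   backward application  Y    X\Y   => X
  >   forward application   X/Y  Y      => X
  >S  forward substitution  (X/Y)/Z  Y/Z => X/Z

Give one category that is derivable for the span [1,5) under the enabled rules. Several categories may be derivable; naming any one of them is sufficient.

(N\PP)/(N/S)

[0,6] S   >
  [0,1] "a" : S/(N\PP)
  [1,6] N\PP   >
    [1,5] (N\PP)/(N/S)   >
      [1,2] "idea" : ((N\PP)/(N/S))/S
      [2,5] S   >
        [2,3] "plan" : S/(S/N)
        [3,5] S/N   >
          [3,4] "on" : (S/N)/S
          [4,5] "no" : S
    [5,6] "river" : N/S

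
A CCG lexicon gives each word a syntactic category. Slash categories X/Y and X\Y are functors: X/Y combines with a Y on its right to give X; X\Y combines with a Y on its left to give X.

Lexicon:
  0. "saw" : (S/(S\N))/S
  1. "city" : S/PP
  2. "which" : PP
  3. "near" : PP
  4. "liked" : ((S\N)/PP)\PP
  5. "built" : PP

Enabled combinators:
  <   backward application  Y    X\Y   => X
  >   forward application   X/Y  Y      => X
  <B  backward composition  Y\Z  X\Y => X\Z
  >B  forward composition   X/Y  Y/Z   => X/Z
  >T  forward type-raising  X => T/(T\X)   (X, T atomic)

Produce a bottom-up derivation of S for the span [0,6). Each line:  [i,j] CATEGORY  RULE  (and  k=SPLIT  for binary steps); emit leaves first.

[0,6] S   >
  [0,3] S/(S\N)   >
    [0,1] "saw" : (S/(S\N))/S
    [1,3] S   >
      [1,2] "city" : S/PP
      [2,3] "which" : PP
  [3,6] S\N   >
    [3,5] (S\N)/PP   <
      [3,4] "near" : PP
      [4,5] "liked" : ((S\N)/PP)\PP
    [5,6] "built" : PP

[0,1] (S/(S\N))/S  lex  "saw"
[1,2] S/PP  lex  "city"
[2,3] PP  lex  "which"
[1,3] S  >  k=2
[0,3] S/(S\N)  >  k=1
[3,4] PP  lex  "near"
[4,5] ((S\N)/PP)\PP  lex  "liked"
[3,5] (S\N)/PP  <  k=4
[5,6] PP  lex  "built"
[3,6] S\N  >  k=5
[0,6] S  >  k=3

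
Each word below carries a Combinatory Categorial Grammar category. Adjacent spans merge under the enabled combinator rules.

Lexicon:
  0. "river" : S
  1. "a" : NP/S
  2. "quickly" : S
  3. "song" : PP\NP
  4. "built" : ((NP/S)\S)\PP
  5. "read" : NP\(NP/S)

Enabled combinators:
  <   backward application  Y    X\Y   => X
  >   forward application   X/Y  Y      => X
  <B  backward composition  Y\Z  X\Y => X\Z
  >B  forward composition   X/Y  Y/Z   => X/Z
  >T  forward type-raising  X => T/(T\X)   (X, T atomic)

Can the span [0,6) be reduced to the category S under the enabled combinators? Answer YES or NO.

NO

S NP/S S PP\NP ((NP/S)\S)\PP NP\(NP/S)
CKY chart[0,6] = {N/(N\NP), NP, NP/(NP\NP), PP/(PP\NP), S/(S\NP)}; S ∉ chart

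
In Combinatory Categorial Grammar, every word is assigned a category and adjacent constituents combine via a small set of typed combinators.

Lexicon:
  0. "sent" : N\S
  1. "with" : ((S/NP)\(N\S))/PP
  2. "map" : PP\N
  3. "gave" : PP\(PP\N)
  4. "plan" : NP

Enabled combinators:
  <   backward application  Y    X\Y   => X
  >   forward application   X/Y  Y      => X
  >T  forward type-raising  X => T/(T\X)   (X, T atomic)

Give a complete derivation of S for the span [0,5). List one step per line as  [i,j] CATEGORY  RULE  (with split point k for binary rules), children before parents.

[0,1] N\S  lex  "sent"
[1,2] ((S/NP)\(N\S))/PP  lex  "with"
[2,3] PP\N  lex  "map"
[3,4] PP\(PP\N)  lex  "gave"
[2,4] PP  <  k=3
[1,4] (S/NP)\(N\S)  >  k=2
[0,4] S/NP  <  k=1
[4,5] NP  lex  "plan"
[0,5] S  >  k=4

[0,5] S   >
  [0,4] S/NP   <
    [0,1] "sent" : N\S
    [1,4] (S/NP)\(N\S)   >
      [1,2] "with" : ((S/NP)\(N\S))/PP
      [2,4] PP   <
        [2,3] "map" : PP\N
        [3,4] "gave" : PP\(PP\N)
  [4,5] "plan" : NP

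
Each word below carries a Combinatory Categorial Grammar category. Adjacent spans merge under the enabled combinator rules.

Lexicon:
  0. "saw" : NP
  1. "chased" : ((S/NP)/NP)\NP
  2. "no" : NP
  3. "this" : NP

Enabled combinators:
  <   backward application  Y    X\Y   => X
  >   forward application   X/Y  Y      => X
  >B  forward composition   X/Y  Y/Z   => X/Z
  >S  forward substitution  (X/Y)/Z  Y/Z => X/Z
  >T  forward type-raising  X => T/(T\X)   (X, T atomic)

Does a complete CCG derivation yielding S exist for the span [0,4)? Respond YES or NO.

[0,4] S   >
  [0,3] S/NP   >
    [0,2] (S/NP)/NP   <
      [0,1] "saw" : NP
      [1,2] "chased" : ((S/NP)/NP)\NP
    [2,3] "no" : NP
  [3,4] "this" : NP

YES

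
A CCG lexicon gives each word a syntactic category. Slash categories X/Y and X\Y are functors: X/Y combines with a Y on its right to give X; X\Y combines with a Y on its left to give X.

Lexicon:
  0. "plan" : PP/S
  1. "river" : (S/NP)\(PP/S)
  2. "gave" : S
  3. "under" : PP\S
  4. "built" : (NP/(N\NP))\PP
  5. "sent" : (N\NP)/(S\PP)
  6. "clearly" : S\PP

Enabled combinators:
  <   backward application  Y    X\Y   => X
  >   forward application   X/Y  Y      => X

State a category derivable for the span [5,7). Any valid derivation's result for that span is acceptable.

[0,7] S   >
  [0,2] S/NP   <
    [0,1] "plan" : PP/S
    [1,2] "river" : (S/NP)\(PP/S)
  [2,7] NP   >
    [2,5] NP/(N\NP)   <
      [2,4] PP   <
        [2,3] "gave" : S
        [3,4] "under" : PP\S
      [4,5] "built" : (NP/(N\NP))\PP
    [5,7] N\NP   >
      [5,6] "sent" : (N\NP)/(S\PP)
      [6,7] "clearly" : S\PP

N\NP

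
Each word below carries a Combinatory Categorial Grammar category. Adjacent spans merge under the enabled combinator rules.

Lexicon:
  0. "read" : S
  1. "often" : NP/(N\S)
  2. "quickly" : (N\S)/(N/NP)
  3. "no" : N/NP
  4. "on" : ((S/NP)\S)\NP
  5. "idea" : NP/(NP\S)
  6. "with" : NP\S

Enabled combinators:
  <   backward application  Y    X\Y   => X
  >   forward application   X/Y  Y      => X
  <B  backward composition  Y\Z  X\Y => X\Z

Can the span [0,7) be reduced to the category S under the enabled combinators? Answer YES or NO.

[0,7] S   >
  [0,5] S/NP   <
    [0,1] "read" : S
    [1,5] (S/NP)\S   <
      [1,4] NP   >
        [1,2] "often" : NP/(N\S)
        [2,4] N\S   >
          [2,3] "quickly" : (N\S)/(N/NP)
          [3,4] "no" : N/NP
      [4,5] "on" : ((S/NP)\S)\NP
  [5,7] NP   >
    [5,6] "idea" : NP/(NP\S)
    [6,7] "with" : NP\S

YES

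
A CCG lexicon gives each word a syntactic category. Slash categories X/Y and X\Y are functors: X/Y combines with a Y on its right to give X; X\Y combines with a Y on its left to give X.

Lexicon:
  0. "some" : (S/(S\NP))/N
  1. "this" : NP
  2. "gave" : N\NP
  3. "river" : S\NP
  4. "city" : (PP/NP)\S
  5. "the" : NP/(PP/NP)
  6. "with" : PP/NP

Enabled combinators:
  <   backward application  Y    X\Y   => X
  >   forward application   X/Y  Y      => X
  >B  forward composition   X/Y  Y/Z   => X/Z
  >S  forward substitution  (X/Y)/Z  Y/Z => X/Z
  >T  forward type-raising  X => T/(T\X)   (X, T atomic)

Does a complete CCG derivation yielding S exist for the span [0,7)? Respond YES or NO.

NO

(S/(S\NP))/N NP N\NP S\NP (PP/NP)\S NP/(PP/NP) PP/NP
CKY chart[0,7] = {N/(N\PP), NP/(NP\PP), PP, PP/(NP\NP), PP/(PP\PP), S/(S\PP)}; S ∉ chart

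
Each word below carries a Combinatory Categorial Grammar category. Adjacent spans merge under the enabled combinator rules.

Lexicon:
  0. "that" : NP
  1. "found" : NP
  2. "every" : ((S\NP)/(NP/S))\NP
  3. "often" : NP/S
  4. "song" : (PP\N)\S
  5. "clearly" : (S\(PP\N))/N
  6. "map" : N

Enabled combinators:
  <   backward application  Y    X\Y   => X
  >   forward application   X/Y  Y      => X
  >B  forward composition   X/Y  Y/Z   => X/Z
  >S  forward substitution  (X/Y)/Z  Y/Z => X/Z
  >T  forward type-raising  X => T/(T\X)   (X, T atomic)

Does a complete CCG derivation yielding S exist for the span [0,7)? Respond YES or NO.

YES

[0,7] S   <
  [0,5] PP\N   <
    [0,4] S   <
      [0,1] "that" : NP
      [1,4] S\NP   >
        [1,3] (S\NP)/(NP/S)   <
          [1,2] "found" : NP
          [2,3] "every" : ((S\NP)/(NP/S))\NP
        [3,4] "often" : NP/S
    [4,5] "song" : (PP\N)\S
  [5,7] S\(PP\N)   >
    [5,6] "clearly" : (S\(PP\N))/N
    [6,7] "map" : N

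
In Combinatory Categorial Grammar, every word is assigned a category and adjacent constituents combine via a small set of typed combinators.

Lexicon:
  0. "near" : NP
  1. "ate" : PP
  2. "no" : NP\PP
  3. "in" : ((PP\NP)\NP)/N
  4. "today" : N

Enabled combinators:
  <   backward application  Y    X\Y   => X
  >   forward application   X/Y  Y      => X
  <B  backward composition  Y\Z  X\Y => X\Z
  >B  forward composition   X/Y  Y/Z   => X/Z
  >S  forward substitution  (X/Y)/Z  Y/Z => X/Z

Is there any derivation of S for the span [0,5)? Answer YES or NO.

NO

NP PP NP\PP ((PP\NP)\NP)/N N
CKY chart[0,5] = {PP}; S ∉ chart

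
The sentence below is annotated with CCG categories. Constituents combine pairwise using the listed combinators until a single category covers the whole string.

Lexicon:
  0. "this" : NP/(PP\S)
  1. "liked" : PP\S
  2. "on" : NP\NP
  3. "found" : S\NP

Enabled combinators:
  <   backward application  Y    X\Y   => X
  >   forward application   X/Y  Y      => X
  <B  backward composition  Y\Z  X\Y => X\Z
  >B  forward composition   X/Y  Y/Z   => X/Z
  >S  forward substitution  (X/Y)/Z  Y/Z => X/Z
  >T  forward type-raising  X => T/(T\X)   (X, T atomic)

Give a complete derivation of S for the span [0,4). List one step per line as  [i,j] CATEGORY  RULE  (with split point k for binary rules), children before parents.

[0,1] NP/(PP\S)  lex  "this"
[1,2] PP\S  lex  "liked"
[0,2] NP  >  k=1
[2,3] NP\NP  lex  "on"
[3,4] S\NP  lex  "found"
[2,4] S\NP  <B  k=3
[0,4] S  <  k=2

[0,4] S   <
  [0,2] NP   >
    [0,1] "this" : NP/(PP\S)
    [1,2] "liked" : PP\S
  [2,4] S\NP   <B
    [2,3] "on" : NP\NP
    [3,4] "found" : S\NP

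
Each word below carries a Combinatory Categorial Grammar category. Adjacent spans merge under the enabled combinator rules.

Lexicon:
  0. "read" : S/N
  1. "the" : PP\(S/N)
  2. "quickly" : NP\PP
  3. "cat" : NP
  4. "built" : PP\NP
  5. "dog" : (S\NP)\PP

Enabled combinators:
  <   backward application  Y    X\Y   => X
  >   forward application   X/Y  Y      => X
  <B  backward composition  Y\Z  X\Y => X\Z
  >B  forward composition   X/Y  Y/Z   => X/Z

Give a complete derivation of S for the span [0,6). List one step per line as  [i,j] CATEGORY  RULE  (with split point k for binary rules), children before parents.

[0,6] S   <
  [0,3] NP   <
    [0,2] PP   <
      [0,1] "read" : S/N
      [1,2] "the" : PP\(S/N)
    [2,3] "quickly" : NP\PP
  [3,6] S\NP   <
    [3,5] PP   <
      [3,4] "cat" : NP
      [4,5] "built" : PP\NP
    [5,6] "dog" : (S\NP)\PP

[0,1] S/N  lex  "read"
[1,2] PP\(S/N)  lex  "the"
[0,2] PP  <  k=1
[2,3] NP\PP  lex  "quickly"
[0,3] NP  <  k=2
[3,4] NP  lex  "cat"
[4,5] PP\NP  lex  "built"
[3,5] PP  <  k=4
[5,6] (S\NP)\PP  lex  "dog"
[3,6] S\NP  <  k=5
[0,6] S  <  k=3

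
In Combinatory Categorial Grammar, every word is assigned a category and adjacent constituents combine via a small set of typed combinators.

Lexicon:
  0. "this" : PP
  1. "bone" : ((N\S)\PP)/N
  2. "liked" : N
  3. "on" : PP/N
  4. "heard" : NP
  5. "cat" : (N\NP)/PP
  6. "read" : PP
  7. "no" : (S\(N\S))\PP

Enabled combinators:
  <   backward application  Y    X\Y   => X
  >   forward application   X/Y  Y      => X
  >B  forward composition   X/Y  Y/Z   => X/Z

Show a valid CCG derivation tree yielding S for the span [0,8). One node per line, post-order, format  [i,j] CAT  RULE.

[0,8] S   <
  [0,3] N\S   <
    [0,1] "this" : PP
    [1,3] (N\S)\PP   >
      [1,2] "bone" : ((N\S)\PP)/N
      [2,3] "liked" : N
  [3,8] S\(N\S)   <
    [3,7] PP   >
      [3,4] "on" : PP/N
      [4,7] N   <
        [4,5] "heard" : NP
        [5,7] N\NP   >
          [5,6] "cat" : (N\NP)/PP
          [6,7] "read" : PP
    [7,8] "no" : (S\(N\S))\PP

[0,1] PP  lex  "this"
[1,2] ((N\S)\PP)/N  lex  "bone"
[2,3] N  lex  "liked"
[1,3] (N\S)\PP  >  k=2
[0,3] N\S  <  k=1
[3,4] PP/N  lex  "on"
[4,5] NP  lex  "heard"
[5,6] (N\NP)/PP  lex  "cat"
[6,7] PP  lex  "read"
[5,7] N\NP  >  k=6
[4,7] N  <  k=5
[3,7] PP  >  k=4
[7,8] (S\(N\S))\PP  lex  "no"
[3,8] S\(N\S)  <  k=7
[0,8] S  <  k=3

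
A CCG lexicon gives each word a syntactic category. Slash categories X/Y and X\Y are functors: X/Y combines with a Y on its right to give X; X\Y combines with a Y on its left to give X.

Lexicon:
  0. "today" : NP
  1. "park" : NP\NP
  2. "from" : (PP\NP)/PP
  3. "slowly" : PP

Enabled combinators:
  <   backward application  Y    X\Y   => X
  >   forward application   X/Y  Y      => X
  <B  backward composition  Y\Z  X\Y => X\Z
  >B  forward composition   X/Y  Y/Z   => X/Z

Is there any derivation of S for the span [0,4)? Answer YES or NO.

NO

NP NP\NP (PP\NP)/PP PP
CKY chart[0,4] = {PP}; S ∉ chart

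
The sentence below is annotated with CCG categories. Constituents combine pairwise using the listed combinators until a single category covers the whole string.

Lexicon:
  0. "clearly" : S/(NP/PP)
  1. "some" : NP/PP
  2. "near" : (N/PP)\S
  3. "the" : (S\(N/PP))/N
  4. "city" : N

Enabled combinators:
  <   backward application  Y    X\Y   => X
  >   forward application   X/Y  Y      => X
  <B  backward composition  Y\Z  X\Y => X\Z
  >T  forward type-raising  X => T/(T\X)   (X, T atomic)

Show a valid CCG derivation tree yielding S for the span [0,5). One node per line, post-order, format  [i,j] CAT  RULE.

[0,1] S/(NP/PP)  lex  "clearly"
[1,2] NP/PP  lex  "some"
[0,2] S  >  k=1
[2,3] (N/PP)\S  lex  "near"
[0,3] N/PP  <  k=2
[3,4] (S\(N/PP))/N  lex  "the"
[4,5] N  lex  "city"
[3,5] S\(N/PP)  >  k=4
[0,5] S  <  k=3

[0,5] S   <
  [0,3] N/PP   <
    [0,2] S   >
      [0,1] "clearly" : S/(NP/PP)
      [1,2] "some" : NP/PP
    [2,3] "near" : (N/PP)\S
  [3,5] S\(N/PP)   >
    [3,4] "the" : (S\(N/PP))/N
    [4,5] "city" : N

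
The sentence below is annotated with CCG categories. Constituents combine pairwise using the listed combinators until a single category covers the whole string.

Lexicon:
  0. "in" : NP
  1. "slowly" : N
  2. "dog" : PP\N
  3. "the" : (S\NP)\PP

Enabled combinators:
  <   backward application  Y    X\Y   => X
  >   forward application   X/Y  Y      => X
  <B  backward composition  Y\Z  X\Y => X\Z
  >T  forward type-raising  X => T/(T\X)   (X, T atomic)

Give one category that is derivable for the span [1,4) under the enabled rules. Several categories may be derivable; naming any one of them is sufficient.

[0,4] S   <
  [0,1] "in" : NP
  [1,4] S\NP   <
    [1,3] PP   <
      [1,2] "slowly" : N
      [2,3] "dog" : PP\N
    [3,4] "the" : (S\NP)\PP

S\NP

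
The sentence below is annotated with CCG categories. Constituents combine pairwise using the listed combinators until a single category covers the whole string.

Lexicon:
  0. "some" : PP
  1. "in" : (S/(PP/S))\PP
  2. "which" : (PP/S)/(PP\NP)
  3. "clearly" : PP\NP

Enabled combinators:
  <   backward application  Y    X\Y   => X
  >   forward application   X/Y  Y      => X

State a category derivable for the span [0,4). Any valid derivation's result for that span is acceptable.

S

[0,4] S   >
  [0,2] S/(PP/S)   <
    [0,1] "some" : PP
    [1,2] "in" : (S/(PP/S))\PP
  [2,4] PP/S   >
    [2,3] "which" : (PP/S)/(PP\NP)
    [3,4] "clearly" : PP\NP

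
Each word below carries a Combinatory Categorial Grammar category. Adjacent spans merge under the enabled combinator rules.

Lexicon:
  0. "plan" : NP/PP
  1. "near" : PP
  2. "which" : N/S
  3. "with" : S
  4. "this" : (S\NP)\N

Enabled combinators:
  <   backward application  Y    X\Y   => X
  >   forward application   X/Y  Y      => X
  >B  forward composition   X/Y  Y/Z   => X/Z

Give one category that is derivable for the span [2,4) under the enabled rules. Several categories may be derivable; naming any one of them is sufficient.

N

[0,5] S   <
  [0,2] NP   >
    [0,1] "plan" : NP/PP
    [1,2] "near" : PP
  [2,5] S\NP   <
    [2,4] N   >
      [2,3] "which" : N/S
      [3,4] "with" : S
    [4,5] "this" : (S\NP)\N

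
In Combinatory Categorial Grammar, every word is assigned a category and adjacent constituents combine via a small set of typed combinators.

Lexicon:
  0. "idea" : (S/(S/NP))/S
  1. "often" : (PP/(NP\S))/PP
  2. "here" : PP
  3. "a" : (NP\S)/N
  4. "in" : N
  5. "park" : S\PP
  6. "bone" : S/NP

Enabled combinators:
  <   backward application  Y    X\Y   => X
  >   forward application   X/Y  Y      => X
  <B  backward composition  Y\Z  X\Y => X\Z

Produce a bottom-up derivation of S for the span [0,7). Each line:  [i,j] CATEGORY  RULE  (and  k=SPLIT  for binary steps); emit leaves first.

[0,7] S   >
  [0,6] S/(S/NP)   >
    [0,1] "idea" : (S/(S/NP))/S
    [1,6] S   <
      [1,5] PP   >
        [1,3] PP/(NP\S)   >
          [1,2] "often" : (PP/(NP\S))/PP
          [2,3] "here" : PP
        [3,5] NP\S   >
          [3,4] "a" : (NP\S)/N
          [4,5] "in" : N
      [5,6] "park" : S\PP
  [6,7] "bone" : S/NP

[0,1] (S/(S/NP))/S  lex  "idea"
[1,2] (PP/(NP\S))/PP  lex  "often"
[2,3] PP  lex  "here"
[1,3] PP/(NP\S)  >  k=2
[3,4] (NP\S)/N  lex  "a"
[4,5] N  lex  "in"
[3,5] NP\S  >  k=4
[1,5] PP  >  k=3
[5,6] S\PP  lex  "park"
[1,6] S  <  k=5
[0,6] S/(S/NP)  >  k=1
[6,7] S/NP  lex  "bone"
[0,7] S  >  k=6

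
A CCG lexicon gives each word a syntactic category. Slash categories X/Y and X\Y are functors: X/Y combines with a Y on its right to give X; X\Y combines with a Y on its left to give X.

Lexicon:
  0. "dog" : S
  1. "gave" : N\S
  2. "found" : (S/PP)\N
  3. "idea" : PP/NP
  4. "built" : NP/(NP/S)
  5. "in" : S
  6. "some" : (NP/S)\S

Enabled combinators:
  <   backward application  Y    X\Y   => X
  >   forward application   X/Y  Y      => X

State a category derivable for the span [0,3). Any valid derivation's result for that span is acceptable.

[0,7] S   >
  [0,3] S/PP   <
    [0,2] N   <
      [0,1] "dog" : S
      [1,2] "gave" : N\S
    [2,3] "found" : (S/PP)\N
  [3,7] PP   >
    [3,4] "idea" : PP/NP
    [4,7] NP   >
      [4,5] "built" : NP/(NP/S)
      [5,7] NP/S   <
        [5,6] "in" : S
        [6,7] "some" : (NP/S)\S

S/PP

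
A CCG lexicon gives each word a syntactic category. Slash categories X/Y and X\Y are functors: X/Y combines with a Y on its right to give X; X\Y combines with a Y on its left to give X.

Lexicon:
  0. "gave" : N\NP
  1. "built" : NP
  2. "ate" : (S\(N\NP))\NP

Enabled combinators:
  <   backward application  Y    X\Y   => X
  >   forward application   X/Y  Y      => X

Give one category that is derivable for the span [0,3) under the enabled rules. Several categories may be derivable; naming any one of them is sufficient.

S

[0,3] S   <
  [0,1] "gave" : N\NP
  [1,3] S\(N\NP)   <
    [1,2] "built" : NP
    [2,3] "ate" : (S\(N\NP))\NP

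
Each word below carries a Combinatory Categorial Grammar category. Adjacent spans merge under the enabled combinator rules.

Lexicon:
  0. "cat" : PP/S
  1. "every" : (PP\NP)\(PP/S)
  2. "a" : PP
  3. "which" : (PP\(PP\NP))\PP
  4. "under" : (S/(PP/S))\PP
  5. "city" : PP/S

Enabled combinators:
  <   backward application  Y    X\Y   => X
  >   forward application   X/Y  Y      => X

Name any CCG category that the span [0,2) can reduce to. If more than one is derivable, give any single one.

[0,6] S   >
  [0,5] S/(PP/S)   <
    [0,4] PP   <
      [0,2] PP\NP   <
        [0,1] "cat" : PP/S
        [1,2] "every" : (PP\NP)\(PP/S)
      [2,4] PP\(PP\NP)   <
        [2,3] "a" : PP
        [3,4] "which" : (PP\(PP\NP))\PP
    [4,5] "under" : (S/(PP/S))\PP
  [5,6] "city" : PP/S

PP\NP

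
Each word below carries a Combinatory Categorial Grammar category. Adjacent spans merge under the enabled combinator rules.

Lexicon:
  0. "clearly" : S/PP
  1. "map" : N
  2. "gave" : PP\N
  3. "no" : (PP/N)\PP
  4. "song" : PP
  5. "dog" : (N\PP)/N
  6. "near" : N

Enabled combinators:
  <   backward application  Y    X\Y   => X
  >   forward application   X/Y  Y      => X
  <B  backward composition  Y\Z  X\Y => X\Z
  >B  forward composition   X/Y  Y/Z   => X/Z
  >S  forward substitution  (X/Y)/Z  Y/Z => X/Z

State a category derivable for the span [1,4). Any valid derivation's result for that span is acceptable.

PP/N

[0,7] S   >
  [0,1] "clearly" : S/PP
  [1,7] PP   >
    [1,4] PP/N   <
      [1,3] PP   <
        [1,2] "map" : N
        [2,3] "gave" : PP\N
      [3,4] "no" : (PP/N)\PP
    [4,7] N   <
      [4,5] "song" : PP
      [5,7] N\PP   >
        [5,6] "dog" : (N\PP)/N
        [6,7] "near" : N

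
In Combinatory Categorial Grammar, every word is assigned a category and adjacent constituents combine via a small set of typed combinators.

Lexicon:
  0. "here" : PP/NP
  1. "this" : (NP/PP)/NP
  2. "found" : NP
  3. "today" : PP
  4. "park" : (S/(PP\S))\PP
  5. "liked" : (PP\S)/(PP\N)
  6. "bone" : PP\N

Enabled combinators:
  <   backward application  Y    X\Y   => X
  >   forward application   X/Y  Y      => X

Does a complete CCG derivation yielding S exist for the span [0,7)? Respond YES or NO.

YES

[0,7] S   >
  [0,5] S/(PP\S)   <
    [0,4] PP   >
      [0,1] "here" : PP/NP
      [1,4] NP   >
        [1,3] NP/PP   >
          [1,2] "this" : (NP/PP)/NP
          [2,3] "found" : NP
        [3,4] "today" : PP
    [4,5] "park" : (S/(PP\S))\PP
  [5,7] PP\S   >
    [5,6] "liked" : (PP\S)/(PP\N)
    [6,7] "bone" : PP\N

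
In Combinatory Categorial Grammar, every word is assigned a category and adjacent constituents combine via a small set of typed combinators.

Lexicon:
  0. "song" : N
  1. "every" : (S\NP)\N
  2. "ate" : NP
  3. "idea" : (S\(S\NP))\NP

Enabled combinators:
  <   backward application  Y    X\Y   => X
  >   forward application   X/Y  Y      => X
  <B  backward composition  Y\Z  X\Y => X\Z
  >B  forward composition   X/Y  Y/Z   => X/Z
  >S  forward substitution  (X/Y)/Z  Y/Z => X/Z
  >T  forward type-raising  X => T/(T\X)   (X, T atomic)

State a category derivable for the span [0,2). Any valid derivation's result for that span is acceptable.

S\NP

[0,4] S   <
  [0,2] S\NP   <
    [0,1] "song" : N
    [1,2] "every" : (S\NP)\N
  [2,4] S\(S\NP)   <
    [2,3] "ate" : NP
    [3,4] "idea" : (S\(S\NP))\NP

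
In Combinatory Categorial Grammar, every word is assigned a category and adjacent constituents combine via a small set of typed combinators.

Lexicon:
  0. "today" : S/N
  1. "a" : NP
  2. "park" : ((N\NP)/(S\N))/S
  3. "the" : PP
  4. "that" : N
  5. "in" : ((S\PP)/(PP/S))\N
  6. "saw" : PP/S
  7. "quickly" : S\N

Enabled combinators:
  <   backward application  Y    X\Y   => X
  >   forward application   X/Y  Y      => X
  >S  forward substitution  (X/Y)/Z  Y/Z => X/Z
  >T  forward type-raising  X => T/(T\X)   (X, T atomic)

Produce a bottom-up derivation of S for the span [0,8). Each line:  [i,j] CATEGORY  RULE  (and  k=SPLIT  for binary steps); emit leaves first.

[0,8] S   >
  [0,1] "today" : S/N
  [1,8] N   <
    [1,2] "a" : NP
    [2,8] N\NP   >
      [2,7] (N\NP)/(S\N)   >
        [2,3] "park" : ((N\NP)/(S\N))/S
        [3,7] S   <
          [3,4] "the" : PP
          [4,7] S\PP   >
            [4,6] (S\PP)/(PP/S)   <
              [4,5] "that" : N
              [5,6] "in" : ((S\PP)/(PP/S))\N
            [6,7] "saw" : PP/S
      [7,8] "quickly" : S\N

[0,1] S/N  lex  "today"
[1,2] NP  lex  "a"
[2,3] ((N\NP)/(S\N))/S  lex  "park"
[3,4] PP  lex  "the"
[4,5] N  lex  "that"
[5,6] ((S\PP)/(PP/S))\N  lex  "in"
[4,6] (S\PP)/(PP/S)  <  k=5
[6,7] PP/S  lex  "saw"
[4,7] S\PP  >  k=6
[3,7] S  <  k=4
[2,7] (N\NP)/(S\N)  >  k=3
[7,8] S\N  lex  "quickly"
[2,8] N\NP  >  k=7
[1,8] N  <  k=2
[0,8] S  >  k=1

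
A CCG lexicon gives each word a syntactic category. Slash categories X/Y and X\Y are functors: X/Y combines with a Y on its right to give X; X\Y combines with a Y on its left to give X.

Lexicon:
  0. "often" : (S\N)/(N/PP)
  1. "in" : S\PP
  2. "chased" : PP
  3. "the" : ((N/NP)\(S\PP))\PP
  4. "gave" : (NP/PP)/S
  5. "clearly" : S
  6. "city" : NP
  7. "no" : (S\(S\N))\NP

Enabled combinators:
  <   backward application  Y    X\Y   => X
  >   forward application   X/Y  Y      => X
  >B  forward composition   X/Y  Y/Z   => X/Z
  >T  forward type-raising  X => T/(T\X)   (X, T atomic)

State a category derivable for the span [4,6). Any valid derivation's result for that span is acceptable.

[0,8] S   <
  [0,6] S\N   >
    [0,1] "often" : (S\N)/(N/PP)
    [1,6] N/PP   >B
      [1,4] N/NP   <
        [1,2] "in" : S\PP
        [2,4] (N/NP)\(S\PP)   <
          [2,3] "chased" : PP
          [3,4] "the" : ((N/NP)\(S\PP))\PP
      [4,6] NP/PP   >
        [4,5] "gave" : (NP/PP)/S
        [5,6] "clearly" : S
  [6,8] S\(S\N)   <
    [6,7] "city" : NP
    [7,8] "no" : (S\(S\N))\NP

NP/PP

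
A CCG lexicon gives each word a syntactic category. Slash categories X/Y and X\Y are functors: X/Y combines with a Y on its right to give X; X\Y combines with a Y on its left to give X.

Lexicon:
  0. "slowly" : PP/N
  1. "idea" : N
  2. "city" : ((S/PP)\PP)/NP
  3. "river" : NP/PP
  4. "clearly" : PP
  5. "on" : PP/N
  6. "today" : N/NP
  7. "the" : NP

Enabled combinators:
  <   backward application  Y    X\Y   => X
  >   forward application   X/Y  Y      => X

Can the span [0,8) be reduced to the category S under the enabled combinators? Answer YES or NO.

YES

[0,8] S   >
  [0,5] S/PP   <
    [0,2] PP   >
      [0,1] "slowly" : PP/N
      [1,2] "idea" : N
    [2,5] (S/PP)\PP   >
      [2,3] "city" : ((S/PP)\PP)/NP
      [3,5] NP   >
        [3,4] "river" : NP/PP
        [4,5] "clearly" : PP
  [5,8] PP   >
    [5,6] "on" : PP/N
    [6,8] N   >
      [6,7] "today" : N/NP
      [7,8] "the" : NP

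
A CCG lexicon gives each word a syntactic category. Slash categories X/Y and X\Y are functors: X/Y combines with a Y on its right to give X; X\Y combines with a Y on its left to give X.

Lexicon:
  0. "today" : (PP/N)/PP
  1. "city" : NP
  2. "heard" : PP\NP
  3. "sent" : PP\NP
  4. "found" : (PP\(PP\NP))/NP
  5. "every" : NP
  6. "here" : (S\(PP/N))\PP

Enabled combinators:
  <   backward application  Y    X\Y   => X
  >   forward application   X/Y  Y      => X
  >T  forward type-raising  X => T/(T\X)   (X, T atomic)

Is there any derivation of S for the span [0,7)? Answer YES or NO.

YES

[0,7] S   <
  [0,3] PP/N   >
    [0,1] "today" : (PP/N)/PP
    [1,3] PP   >
      [1,2] PP/(PP\NP)   >T
        [1,2] "city" : NP
      [2,3] "heard" : PP\NP
  [3,7] S\(PP/N)   <
    [3,6] PP   <
      [3,4] "sent" : PP\NP
      [4,6] PP\(PP\NP)   >
        [4,5] "found" : (PP\(PP\NP))/NP
        [5,6] "every" : NP
    [6,7] "here" : (S\(PP/N))\PP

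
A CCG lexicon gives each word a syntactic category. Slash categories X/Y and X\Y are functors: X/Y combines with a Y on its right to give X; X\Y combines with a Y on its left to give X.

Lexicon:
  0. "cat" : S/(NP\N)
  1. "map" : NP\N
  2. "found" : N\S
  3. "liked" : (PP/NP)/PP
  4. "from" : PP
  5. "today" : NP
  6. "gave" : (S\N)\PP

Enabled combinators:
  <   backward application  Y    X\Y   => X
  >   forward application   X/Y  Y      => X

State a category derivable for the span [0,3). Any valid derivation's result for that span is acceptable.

[0,7] S   <
  [0,3] N   <
    [0,2] S   >
      [0,1] "cat" : S/(NP\N)
      [1,2] "map" : NP\N
    [2,3] "found" : N\S
  [3,7] S\N   <
    [3,6] PP   >
      [3,5] PP/NP   >
        [3,4] "liked" : (PP/NP)/PP
        [4,5] "from" : PP
      [5,6] "today" : NP
    [6,7] "gave" : (S\N)\PP

N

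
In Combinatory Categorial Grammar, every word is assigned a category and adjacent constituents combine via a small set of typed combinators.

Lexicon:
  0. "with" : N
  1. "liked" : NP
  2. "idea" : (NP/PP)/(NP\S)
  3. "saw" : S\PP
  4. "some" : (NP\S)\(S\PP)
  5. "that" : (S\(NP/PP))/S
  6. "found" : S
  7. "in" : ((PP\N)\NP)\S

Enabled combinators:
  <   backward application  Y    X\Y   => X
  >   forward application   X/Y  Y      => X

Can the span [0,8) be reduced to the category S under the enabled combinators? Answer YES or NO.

N NP (NP/PP)/(NP\S) S\PP (NP\S)\(S\PP) (S\(NP/PP))/S S ((PP\N)\NP)\S
CKY chart[0,8] = {PP}; S ∉ chart

NO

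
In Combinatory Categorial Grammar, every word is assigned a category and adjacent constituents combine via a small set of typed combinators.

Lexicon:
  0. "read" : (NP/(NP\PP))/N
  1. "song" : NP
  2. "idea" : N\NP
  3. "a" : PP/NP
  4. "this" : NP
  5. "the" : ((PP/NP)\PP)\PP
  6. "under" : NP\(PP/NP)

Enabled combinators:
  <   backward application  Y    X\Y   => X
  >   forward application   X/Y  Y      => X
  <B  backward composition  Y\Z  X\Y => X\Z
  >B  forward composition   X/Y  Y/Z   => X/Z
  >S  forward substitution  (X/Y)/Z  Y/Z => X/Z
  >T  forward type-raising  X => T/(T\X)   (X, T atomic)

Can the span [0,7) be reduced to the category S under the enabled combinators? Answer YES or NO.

NO

(NP/(NP\PP))/N NP N\NP PP/NP NP ((PP/NP)\PP)\PP NP\(PP/NP)
CKY chart[0,7] = {N/(N\NP), NP, NP/(NP\NP), PP/(PP\NP), S/(S\NP)}; S ∉ chart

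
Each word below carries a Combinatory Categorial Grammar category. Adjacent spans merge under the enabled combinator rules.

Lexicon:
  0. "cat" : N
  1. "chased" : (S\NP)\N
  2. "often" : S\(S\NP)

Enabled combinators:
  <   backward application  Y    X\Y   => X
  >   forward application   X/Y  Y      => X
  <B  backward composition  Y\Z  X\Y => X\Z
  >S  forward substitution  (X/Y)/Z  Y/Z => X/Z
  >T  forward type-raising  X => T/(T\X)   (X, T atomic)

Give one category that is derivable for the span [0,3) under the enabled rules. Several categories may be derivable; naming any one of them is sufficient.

S

[0,3] S   <
  [0,2] S\NP   <
    [0,1] "cat" : N
    [1,2] "chased" : (S\NP)\N
  [2,3] "often" : S\(S\NP)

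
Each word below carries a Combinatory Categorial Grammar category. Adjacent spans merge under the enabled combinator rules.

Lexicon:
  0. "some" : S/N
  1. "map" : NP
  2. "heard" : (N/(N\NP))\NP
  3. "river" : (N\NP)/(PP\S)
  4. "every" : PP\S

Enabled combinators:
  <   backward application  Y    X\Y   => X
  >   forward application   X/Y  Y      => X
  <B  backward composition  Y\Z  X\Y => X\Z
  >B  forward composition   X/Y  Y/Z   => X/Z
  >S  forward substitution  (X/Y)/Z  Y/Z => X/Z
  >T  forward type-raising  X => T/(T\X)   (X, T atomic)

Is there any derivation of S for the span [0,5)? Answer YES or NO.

[0,5] S   >
  [0,1] "some" : S/N
  [1,5] N   >
    [1,3] N/(N\NP)   <
      [1,2] "map" : NP
      [2,3] "heard" : (N/(N\NP))\NP
    [3,5] N\NP   >
      [3,4] "river" : (N\NP)/(PP\S)
      [4,5] "every" : PP\S

YES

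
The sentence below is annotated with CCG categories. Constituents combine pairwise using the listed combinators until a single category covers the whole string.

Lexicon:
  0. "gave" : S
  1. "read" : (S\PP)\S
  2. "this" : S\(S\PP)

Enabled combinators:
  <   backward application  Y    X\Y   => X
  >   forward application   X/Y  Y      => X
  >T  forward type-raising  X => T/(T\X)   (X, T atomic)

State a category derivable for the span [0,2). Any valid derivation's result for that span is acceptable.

S\PP

[0,3] S   <
  [0,2] S\PP   <
    [0,1] "gave" : S
    [1,2] "read" : (S\PP)\S
  [2,3] "this" : S\(S\PP)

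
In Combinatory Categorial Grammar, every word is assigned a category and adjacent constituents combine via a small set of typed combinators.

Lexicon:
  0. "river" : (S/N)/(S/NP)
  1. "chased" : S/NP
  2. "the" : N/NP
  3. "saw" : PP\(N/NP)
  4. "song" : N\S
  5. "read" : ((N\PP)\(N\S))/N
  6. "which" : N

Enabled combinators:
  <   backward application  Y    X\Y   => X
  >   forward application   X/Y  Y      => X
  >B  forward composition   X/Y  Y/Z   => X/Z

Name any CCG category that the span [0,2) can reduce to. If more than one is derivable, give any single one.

S/N

[0,7] S   >
  [0,2] S/N   >
    [0,1] "river" : (S/N)/(S/NP)
    [1,2] "chased" : S/NP
  [2,7] N   <
    [2,4] PP   <
      [2,3] "the" : N/NP
      [3,4] "saw" : PP\(N/NP)
    [4,7] N\PP   <
      [4,5] "song" : N\S
      [5,7] (N\PP)\(N\S)   >
        [5,6] "read" : ((N\PP)\(N\S))/N
        [6,7] "which" : N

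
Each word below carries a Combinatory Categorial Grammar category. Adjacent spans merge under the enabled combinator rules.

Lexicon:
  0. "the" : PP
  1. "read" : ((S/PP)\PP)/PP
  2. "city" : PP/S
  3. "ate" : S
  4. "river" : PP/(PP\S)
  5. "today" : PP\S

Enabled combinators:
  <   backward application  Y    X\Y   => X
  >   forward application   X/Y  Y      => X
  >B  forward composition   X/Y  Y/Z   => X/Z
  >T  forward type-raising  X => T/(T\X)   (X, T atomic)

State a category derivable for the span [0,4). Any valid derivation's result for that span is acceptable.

[0,6] S   >
  [0,4] S/PP   <
    [0,1] "the" : PP
    [1,4] (S/PP)\PP   >
      [1,2] "read" : ((S/PP)\PP)/PP
      [2,4] PP   >
        [2,3] "city" : PP/S
        [3,4] "ate" : S
  [4,6] PP   >
    [4,5] "river" : PP/(PP\S)
    [5,6] "today" : PP\S

S/PP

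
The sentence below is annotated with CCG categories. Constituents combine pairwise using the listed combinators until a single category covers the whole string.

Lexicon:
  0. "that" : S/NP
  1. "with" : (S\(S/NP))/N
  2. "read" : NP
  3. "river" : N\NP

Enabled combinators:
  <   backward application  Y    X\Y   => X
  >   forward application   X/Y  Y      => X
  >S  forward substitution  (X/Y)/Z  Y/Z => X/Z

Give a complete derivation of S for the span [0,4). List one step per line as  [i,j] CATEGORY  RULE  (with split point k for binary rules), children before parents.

[0,1] S/NP  lex  "that"
[1,2] (S\(S/NP))/N  lex  "with"
[2,3] NP  lex  "read"
[3,4] N\NP  lex  "river"
[2,4] N  <  k=3
[1,4] S\(S/NP)  >  k=2
[0,4] S  <  k=1

[0,4] S   <
  [0,1] "that" : S/NP
  [1,4] S\(S/NP)   >
    [1,2] "with" : (S\(S/NP))/N
    [2,4] N   <
      [2,3] "read" : NP
      [3,4] "river" : N\NP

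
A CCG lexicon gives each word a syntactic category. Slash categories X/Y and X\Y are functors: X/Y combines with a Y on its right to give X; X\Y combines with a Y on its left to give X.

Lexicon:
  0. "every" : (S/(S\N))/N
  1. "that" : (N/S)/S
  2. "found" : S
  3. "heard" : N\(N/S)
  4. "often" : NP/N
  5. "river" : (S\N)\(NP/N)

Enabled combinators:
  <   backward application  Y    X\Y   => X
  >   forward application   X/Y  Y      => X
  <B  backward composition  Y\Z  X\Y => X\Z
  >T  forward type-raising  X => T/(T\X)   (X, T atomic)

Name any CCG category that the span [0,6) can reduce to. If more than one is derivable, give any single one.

[0,6] S   >
  [0,4] S/(S\N)   >
    [0,1] "every" : (S/(S\N))/N
    [1,4] N   <
      [1,3] N/S   >
        [1,2] "that" : (N/S)/S
        [2,3] "found" : S
      [3,4] "heard" : N\(N/S)
  [4,6] S\N   <
    [4,5] "often" : NP/N
    [5,6] "river" : (S\N)\(NP/N)

S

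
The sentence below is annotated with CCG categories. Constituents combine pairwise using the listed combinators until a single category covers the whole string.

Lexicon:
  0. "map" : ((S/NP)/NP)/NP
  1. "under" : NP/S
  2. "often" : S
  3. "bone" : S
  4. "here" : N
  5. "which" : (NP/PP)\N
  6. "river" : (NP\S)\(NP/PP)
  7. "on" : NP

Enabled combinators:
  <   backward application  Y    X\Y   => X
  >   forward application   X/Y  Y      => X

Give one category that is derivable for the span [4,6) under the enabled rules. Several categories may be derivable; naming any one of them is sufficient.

NP/PP

[0,8] S   >
  [0,7] S/NP   >
    [0,3] (S/NP)/NP   >
      [0,1] "map" : ((S/NP)/NP)/NP
      [1,3] NP   >
        [1,2] "under" : NP/S
        [2,3] "often" : S
    [3,7] NP   <
      [3,4] "bone" : S
      [4,7] NP\S   <
        [4,6] NP/PP   <
          [4,5] "here" : N
          [5,6] "which" : (NP/PP)\N
        [6,7] "river" : (NP\S)\(NP/PP)
  [7,8] "on" : NP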